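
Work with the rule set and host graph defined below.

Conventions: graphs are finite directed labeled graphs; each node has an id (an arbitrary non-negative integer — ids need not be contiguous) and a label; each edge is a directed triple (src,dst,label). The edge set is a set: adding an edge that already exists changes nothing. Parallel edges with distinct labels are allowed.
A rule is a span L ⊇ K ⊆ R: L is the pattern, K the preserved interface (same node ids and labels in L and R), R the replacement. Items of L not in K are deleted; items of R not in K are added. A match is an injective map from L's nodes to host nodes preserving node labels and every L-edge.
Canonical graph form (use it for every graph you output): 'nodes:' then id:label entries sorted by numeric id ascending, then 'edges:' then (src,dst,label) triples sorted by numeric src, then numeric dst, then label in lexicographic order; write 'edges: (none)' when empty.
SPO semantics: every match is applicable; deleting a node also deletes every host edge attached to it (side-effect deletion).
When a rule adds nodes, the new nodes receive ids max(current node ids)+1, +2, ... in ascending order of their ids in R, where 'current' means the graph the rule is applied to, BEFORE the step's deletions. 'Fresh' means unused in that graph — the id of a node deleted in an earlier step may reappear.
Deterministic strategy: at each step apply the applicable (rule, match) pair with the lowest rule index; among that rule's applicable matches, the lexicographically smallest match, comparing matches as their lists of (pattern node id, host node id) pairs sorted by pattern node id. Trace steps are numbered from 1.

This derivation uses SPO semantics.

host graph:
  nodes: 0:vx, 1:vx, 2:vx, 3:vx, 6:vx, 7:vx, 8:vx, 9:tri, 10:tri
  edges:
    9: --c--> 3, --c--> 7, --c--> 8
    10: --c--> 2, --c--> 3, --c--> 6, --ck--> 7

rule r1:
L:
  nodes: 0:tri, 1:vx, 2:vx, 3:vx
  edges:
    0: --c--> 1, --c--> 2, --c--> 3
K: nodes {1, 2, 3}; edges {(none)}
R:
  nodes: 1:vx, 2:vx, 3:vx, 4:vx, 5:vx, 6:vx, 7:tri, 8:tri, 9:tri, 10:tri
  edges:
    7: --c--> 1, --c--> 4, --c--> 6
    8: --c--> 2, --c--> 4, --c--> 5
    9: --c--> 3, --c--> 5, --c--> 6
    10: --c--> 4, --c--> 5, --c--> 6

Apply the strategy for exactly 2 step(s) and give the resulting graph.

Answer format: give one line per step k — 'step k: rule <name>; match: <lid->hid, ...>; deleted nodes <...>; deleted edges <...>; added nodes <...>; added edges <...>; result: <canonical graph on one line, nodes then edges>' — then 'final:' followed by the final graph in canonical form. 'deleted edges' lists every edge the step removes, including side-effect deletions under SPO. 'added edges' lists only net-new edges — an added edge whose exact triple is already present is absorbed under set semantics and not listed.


step 1: rule r1; match: 0->9, 1->3, 2->7, 3->8; deleted nodes 9; deleted edges (9,3,c); (9,7,c); (9,8,c); added nodes 11, 12, 13, 14, 15, 16, 17; added edges (14,3,c); (14,11,c); (14,13,c); (15,7,c); (15,11,c); (15,12,c); (16,8,c); (16,12,c); (16,13,c); (17,11,c); (17,12,c); (17,13,c); result: nodes: 0:vx, 1:vx, 2:vx, 3:vx, 6:vx, 7:vx, 8:vx, 10:tri, 11:vx, 12:vx, 13:vx, 14:tri, 15:tri, 16:tri, 17:tri edges: (10,2,c); (10,3,c); (10,6,c); (10,7,ck); (14,3,c); (14,11,c); (14,13,c); (15,7,c); (15,11,c); (15,12,c); (16,8,c); (16,12,c); (16,13,c); (17,11,c); (17,12,c); (17,13,c)
step 2: rule r1; match: 0->10, 1->2, 2->3, 3->6; deleted nodes 10; deleted edges (10,2,c); (10,3,c); (10,6,c); (10,7,ck); added nodes 18, 19, 20, 21, 22, 23, 24; added edges (21,2,c); (21,18,c); (21,20,c); (22,3,c); (22,18,c); (22,19,c); (23,6,c); (23,19,c); (23,20,c); (24,18,c); (24,19,c); (24,20,c); result: nodes: 0:vx, 1:vx, 2:vx, 3:vx, 6:vx, 7:vx, 8:vx, 11:vx, 12:vx, 13:vx, 14:tri, 15:tri, 16:tri, 17:tri, 18:vx, 19:vx, 20:vx, 21:tri, 22:tri, 23:tri, 24:tri edges: (14,3,c); (14,11,c); (14,13,c); (15,7,c); (15,11,c); (15,12,c); (16,8,c); (16,12,c); (16,13,c); (17,11,c); (17,12,c); (17,13,c); (21,2,c); (21,18,c); (21,20,c); (22,3,c); (22,18,c); (22,19,c); (23,6,c); (23,19,c); (23,20,c); (24,18,c); (24,19,c); (24,20,c)
final:
nodes: 0:vx, 1:vx, 2:vx, 3:vx, 6:vx, 7:vx, 8:vx, 11:vx, 12:vx, 13:vx, 14:tri, 15:tri, 16:tri, 17:tri, 18:vx, 19:vx, 20:vx, 21:tri, 22:tri, 23:tri, 24:tri
edges: (14,3,c); (14,11,c); (14,13,c); (15,7,c); (15,11,c); (15,12,c); (16,8,c); (16,12,c); (16,13,c); (17,11,c); (17,12,c); (17,13,c); (21,2,c); (21,18,c); (21,20,c); (22,3,c); (22,18,c); (22,19,c); (23,6,c); (23,19,c); (23,20,c); (24,18,c); (24,19,c); (24,20,c)


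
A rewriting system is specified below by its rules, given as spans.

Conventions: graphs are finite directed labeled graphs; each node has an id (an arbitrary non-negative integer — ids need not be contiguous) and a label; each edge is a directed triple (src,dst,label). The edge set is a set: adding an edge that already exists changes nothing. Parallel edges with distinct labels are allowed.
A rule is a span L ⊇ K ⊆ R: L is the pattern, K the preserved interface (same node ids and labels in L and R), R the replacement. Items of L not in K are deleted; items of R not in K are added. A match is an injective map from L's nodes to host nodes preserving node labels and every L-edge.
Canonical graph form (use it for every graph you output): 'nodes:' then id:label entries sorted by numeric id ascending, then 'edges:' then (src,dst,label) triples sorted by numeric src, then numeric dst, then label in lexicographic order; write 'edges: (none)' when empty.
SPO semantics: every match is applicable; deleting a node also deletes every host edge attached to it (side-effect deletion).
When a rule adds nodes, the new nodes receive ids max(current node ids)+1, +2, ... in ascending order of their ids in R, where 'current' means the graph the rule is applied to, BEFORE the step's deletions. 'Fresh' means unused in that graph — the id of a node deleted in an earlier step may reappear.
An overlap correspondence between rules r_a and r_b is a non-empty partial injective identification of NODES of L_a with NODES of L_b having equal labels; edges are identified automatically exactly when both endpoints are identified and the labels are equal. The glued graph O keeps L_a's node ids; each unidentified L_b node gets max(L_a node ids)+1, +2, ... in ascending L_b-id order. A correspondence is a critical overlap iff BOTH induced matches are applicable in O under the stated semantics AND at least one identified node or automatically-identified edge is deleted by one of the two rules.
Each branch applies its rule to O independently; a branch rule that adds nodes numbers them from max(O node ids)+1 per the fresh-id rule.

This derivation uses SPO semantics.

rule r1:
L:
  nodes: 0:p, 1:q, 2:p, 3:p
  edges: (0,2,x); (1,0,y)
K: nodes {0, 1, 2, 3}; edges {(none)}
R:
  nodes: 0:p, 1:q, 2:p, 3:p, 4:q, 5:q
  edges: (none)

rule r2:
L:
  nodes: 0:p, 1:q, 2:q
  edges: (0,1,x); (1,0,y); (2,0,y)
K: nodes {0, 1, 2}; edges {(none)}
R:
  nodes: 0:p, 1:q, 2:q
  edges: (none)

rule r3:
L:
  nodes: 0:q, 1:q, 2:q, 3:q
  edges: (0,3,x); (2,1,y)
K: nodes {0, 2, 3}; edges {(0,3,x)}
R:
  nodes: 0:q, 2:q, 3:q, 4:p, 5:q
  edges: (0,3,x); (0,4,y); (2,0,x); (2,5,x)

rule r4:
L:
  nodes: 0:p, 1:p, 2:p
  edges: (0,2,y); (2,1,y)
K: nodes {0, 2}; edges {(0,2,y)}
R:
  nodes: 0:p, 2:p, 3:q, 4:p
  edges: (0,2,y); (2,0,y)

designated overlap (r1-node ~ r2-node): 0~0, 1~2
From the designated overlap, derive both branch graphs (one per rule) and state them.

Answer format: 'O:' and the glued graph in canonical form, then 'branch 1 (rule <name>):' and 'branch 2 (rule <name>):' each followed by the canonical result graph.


O:
nodes: 0:p, 1:q, 2:p, 3:p, 4:q
edges: (0,2,x); (0,4,x); (1,0,y); (4,0,y)
branch 1 (rule r1):
nodes: 0:p, 1:q, 2:p, 3:p, 4:q, 5:q, 6:q
edges: (0,4,x); (4,0,y)
branch 2 (rule r2):
nodes: 0:p, 1:q, 2:p, 3:p, 4:q
edges: (0,2,x)


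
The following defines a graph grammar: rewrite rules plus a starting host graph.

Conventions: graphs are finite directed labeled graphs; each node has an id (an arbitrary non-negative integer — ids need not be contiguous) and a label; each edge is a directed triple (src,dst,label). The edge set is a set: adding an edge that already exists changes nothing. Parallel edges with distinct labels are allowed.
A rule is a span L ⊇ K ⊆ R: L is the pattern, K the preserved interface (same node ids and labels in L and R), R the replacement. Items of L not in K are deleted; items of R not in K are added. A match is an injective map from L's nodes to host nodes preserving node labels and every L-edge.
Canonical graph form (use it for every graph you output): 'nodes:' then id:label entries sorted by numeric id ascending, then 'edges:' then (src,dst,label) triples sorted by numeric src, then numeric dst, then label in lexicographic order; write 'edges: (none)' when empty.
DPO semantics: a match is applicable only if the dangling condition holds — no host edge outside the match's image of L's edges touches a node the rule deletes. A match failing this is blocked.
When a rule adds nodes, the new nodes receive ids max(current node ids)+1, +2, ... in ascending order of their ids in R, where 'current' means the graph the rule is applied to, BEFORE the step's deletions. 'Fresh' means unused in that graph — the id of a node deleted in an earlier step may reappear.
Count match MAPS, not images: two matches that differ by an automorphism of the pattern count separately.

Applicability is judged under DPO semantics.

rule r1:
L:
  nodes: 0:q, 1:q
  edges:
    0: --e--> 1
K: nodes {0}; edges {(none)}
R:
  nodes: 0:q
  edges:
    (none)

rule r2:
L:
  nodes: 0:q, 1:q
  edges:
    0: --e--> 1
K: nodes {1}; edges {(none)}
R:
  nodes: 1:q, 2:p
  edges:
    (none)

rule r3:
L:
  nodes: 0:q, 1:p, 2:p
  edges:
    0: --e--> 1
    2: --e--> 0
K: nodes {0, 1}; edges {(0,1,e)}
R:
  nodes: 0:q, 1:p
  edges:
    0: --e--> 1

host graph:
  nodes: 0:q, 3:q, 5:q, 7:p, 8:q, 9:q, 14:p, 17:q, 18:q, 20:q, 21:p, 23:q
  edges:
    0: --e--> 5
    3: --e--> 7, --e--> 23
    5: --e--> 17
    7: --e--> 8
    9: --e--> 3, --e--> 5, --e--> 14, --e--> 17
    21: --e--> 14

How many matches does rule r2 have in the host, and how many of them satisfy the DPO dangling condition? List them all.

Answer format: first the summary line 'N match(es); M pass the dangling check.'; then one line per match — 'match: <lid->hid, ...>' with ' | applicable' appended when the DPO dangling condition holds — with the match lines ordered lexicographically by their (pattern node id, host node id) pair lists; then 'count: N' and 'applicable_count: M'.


6 match(es); 1 pass the dangling check.
match: 0->0, 1->5 | applicable
match: 0->3, 1->23
match: 0->5, 1->17
match: 0->9, 1->3
match: 0->9, 1->5
match: 0->9, 1->17
count: 6
applicable_count: 1


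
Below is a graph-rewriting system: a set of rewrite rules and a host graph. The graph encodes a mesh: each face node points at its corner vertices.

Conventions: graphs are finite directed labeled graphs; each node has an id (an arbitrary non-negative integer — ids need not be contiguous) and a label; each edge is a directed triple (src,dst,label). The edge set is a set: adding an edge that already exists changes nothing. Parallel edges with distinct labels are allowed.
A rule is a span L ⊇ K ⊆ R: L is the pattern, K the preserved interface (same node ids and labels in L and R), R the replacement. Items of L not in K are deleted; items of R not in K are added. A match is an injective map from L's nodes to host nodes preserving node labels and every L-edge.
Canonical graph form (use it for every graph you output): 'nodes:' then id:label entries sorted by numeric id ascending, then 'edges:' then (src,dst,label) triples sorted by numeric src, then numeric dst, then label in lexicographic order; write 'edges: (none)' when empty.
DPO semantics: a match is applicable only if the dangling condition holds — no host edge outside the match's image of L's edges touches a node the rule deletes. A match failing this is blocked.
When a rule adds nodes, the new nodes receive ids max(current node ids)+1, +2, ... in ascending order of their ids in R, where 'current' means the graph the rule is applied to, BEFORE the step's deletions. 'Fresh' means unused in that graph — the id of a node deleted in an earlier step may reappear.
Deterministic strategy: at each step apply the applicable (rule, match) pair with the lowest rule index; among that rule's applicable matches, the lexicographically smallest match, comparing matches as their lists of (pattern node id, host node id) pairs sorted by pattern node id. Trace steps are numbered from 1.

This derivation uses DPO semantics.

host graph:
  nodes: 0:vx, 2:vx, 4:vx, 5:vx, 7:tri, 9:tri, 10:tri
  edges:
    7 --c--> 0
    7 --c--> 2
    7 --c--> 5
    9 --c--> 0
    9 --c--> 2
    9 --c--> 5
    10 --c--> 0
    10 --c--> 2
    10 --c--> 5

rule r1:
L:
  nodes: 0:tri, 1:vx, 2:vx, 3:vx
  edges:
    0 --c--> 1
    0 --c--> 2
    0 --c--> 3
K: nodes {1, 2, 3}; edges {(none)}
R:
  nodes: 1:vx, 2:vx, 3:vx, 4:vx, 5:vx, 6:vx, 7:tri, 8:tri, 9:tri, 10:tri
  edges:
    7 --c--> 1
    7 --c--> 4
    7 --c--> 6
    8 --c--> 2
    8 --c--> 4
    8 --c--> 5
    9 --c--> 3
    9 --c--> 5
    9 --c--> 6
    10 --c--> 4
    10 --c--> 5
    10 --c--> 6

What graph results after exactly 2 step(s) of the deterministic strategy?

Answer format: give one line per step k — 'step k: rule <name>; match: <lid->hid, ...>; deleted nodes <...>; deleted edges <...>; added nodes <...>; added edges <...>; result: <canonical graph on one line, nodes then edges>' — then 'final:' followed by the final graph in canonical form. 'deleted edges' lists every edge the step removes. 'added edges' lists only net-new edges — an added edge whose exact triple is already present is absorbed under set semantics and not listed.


step 1: rule r1; match: 0->7, 1->0, 2->2, 3->5; deleted nodes 7; deleted edges (7,0,c); (7,2,c); (7,5,c); added nodes 11, 12, 13, 14, 15, 16, 17; added edges (14,0,c); (14,11,c); (14,13,c); (15,2,c); (15,11,c); (15,12,c); (16,5,c); (16,12,c); (16,13,c); (17,11,c); (17,12,c); (17,13,c); result: nodes: 0:vx, 2:vx, 4:vx, 5:vx, 9:tri, 10:tri, 11:vx, 12:vx, 13:vx, 14:tri, 15:tri, 16:tri, 17:tri edges: (9,0,c); (9,2,c); (9,5,c); (10,0,c); (10,2,c); (10,5,c); (14,0,c); (14,11,c); (14,13,c); (15,2,c); (15,11,c); (15,12,c); (16,5,c); (16,12,c); (16,13,c); (17,11,c); (17,12,c); (17,13,c)
step 2: rule r1; match: 0->9, 1->0, 2->2, 3->5; deleted nodes 9; deleted edges (9,0,c); (9,2,c); (9,5,c); added nodes 18, 19, 20, 21, 22, 23, 24; added edges (21,0,c); (21,18,c); (21,20,c); (22,2,c); (22,18,c); (22,19,c); (23,5,c); (23,19,c); (23,20,c); (24,18,c); (24,19,c); (24,20,c); result: nodes: 0:vx, 2:vx, 4:vx, 5:vx, 10:tri, 11:vx, 12:vx, 13:vx, 14:tri, 15:tri, 16:tri, 17:tri, 18:vx, 19:vx, 20:vx, 21:tri, 22:tri, 23:tri, 24:tri edges: (10,0,c); (10,2,c); (10,5,c); (14,0,c); (14,11,c); (14,13,c); (15,2,c); (15,11,c); (15,12,c); (16,5,c); (16,12,c); (16,13,c); (17,11,c); (17,12,c); (17,13,c); (21,0,c); (21,18,c); (21,20,c); (22,2,c); (22,18,c); (22,19,c); (23,5,c); (23,19,c); (23,20,c); (24,18,c); (24,19,c); (24,20,c)
final:
nodes: 0:vx, 2:vx, 4:vx, 5:vx, 10:tri, 11:vx, 12:vx, 13:vx, 14:tri, 15:tri, 16:tri, 17:tri, 18:vx, 19:vx, 20:vx, 21:tri, 22:tri, 23:tri, 24:tri
edges: (10,0,c); (10,2,c); (10,5,c); (14,0,c); (14,11,c); (14,13,c); (15,2,c); (15,11,c); (15,12,c); (16,5,c); (16,12,c); (16,13,c); (17,11,c); (17,12,c); (17,13,c); (21,0,c); (21,18,c); (21,20,c); (22,2,c); (22,18,c); (22,19,c); (23,5,c); (23,19,c); (23,20,c); (24,18,c); (24,19,c); (24,20,c)


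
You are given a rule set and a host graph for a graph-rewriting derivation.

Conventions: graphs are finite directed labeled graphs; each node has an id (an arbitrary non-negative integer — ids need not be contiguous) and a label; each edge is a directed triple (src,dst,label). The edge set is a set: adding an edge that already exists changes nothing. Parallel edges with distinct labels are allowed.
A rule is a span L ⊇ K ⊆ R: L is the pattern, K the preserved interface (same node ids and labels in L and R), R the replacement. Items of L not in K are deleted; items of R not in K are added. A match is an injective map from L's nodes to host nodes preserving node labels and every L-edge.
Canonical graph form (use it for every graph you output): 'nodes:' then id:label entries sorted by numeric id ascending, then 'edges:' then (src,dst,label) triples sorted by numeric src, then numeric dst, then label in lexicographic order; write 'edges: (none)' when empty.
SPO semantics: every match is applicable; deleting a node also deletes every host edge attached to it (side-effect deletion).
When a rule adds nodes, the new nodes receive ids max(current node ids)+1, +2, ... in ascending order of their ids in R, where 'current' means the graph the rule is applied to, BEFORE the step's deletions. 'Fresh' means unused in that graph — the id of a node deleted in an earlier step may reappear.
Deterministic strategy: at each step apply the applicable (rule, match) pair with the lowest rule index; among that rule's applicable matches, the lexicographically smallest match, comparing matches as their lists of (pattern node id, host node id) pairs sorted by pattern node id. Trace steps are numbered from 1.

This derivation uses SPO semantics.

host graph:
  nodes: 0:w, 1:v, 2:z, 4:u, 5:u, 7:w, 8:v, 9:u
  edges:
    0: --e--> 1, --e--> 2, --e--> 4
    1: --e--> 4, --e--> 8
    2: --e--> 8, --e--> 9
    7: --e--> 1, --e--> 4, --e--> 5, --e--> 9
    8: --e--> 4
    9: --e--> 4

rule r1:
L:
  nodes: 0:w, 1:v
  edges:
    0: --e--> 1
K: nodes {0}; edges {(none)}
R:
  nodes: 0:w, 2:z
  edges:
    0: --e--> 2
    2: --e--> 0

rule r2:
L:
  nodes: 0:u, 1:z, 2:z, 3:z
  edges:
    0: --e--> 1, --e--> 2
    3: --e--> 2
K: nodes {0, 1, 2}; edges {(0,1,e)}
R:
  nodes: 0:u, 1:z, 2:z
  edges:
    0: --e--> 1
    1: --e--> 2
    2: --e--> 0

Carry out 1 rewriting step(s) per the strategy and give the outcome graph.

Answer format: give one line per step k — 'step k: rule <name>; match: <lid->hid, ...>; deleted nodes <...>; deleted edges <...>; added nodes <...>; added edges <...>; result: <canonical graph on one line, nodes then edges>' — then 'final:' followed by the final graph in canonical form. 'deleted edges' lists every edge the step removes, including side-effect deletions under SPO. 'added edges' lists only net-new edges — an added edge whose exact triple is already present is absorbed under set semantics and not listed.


step 1: rule r1; match: 0->0, 1->1; deleted nodes 1; deleted edges (0,1,e); (1,4,e); (1,8,e); (7,1,e); added nodes 10; added edges (0,10,e); (10,0,e); result: nodes: 0:w, 2:z, 4:u, 5:u, 7:w, 8:v, 9:u, 10:z edges: (0,2,e); (0,4,e); (0,10,e); (2,8,e); (2,9,e); (7,4,e); (7,5,e); (7,9,e); (8,4,e); (9,4,e); (10,0,e)
final:
nodes: 0:w, 2:z, 4:u, 5:u, 7:w, 8:v, 9:u, 10:z
edges: (0,2,e); (0,4,e); (0,10,e); (2,8,e); (2,9,e); (7,4,e); (7,5,e); (7,9,e); (8,4,e); (9,4,e); (10,0,e)


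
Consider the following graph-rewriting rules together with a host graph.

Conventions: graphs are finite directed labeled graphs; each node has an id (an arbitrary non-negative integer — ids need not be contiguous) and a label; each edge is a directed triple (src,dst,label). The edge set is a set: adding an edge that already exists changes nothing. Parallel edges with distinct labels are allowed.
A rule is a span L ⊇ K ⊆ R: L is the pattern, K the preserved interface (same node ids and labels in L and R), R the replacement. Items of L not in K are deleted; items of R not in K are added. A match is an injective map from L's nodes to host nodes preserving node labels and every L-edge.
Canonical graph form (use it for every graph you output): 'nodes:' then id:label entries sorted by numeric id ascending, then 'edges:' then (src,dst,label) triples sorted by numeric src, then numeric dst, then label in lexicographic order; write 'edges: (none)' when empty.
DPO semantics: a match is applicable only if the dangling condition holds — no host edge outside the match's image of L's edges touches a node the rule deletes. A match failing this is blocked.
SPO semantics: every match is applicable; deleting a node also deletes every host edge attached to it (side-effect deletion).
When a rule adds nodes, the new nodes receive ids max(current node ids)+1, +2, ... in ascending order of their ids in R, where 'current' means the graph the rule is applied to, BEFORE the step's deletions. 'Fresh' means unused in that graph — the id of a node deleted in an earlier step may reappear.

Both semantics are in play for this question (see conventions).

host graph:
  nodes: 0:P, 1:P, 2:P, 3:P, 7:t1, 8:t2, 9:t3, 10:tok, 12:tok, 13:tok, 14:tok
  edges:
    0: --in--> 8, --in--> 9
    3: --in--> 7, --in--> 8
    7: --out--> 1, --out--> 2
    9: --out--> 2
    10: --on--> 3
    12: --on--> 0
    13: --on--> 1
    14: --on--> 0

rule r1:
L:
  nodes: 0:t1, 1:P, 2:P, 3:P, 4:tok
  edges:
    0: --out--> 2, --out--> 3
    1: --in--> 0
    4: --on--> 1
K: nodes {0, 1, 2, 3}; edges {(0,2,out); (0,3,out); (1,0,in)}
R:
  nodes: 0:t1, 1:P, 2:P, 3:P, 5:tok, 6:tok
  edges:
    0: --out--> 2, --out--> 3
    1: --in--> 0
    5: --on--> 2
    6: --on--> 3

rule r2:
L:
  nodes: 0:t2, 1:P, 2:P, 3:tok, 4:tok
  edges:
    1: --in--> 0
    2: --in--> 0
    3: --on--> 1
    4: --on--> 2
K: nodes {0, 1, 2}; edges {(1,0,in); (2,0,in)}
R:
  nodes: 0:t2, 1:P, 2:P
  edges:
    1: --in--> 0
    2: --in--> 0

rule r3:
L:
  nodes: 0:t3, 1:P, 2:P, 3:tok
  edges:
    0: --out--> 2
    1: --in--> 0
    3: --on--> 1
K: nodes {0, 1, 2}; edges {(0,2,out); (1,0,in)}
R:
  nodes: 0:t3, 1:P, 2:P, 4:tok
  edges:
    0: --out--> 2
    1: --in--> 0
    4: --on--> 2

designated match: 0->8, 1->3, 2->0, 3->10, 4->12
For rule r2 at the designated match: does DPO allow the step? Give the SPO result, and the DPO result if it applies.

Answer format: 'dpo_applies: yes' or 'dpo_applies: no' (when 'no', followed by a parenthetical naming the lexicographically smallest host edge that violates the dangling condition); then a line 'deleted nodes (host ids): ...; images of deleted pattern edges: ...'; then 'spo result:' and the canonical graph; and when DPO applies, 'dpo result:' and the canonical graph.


dpo_applies: yes
deleted nodes (host ids): 10, 12; images of deleted pattern edges: (10,3,on); (12,0,on)
spo result:
nodes: 0:P, 1:P, 2:P, 3:P, 7:t1, 8:t2, 9:t3, 13:tok, 14:tok
edges: (0,8,in); (0,9,in); (3,7,in); (3,8,in); (7,1,out); (7,2,out); (9,2,out); (13,1,on); (14,0,on)
dpo result:
nodes: 0:P, 1:P, 2:P, 3:P, 7:t1, 8:t2, 9:t3, 13:tok, 14:tok
edges: (0,8,in); (0,9,in); (3,7,in); (3,8,in); (7,1,out); (7,2,out); (9,2,out); (13,1,on); (14,0,on)


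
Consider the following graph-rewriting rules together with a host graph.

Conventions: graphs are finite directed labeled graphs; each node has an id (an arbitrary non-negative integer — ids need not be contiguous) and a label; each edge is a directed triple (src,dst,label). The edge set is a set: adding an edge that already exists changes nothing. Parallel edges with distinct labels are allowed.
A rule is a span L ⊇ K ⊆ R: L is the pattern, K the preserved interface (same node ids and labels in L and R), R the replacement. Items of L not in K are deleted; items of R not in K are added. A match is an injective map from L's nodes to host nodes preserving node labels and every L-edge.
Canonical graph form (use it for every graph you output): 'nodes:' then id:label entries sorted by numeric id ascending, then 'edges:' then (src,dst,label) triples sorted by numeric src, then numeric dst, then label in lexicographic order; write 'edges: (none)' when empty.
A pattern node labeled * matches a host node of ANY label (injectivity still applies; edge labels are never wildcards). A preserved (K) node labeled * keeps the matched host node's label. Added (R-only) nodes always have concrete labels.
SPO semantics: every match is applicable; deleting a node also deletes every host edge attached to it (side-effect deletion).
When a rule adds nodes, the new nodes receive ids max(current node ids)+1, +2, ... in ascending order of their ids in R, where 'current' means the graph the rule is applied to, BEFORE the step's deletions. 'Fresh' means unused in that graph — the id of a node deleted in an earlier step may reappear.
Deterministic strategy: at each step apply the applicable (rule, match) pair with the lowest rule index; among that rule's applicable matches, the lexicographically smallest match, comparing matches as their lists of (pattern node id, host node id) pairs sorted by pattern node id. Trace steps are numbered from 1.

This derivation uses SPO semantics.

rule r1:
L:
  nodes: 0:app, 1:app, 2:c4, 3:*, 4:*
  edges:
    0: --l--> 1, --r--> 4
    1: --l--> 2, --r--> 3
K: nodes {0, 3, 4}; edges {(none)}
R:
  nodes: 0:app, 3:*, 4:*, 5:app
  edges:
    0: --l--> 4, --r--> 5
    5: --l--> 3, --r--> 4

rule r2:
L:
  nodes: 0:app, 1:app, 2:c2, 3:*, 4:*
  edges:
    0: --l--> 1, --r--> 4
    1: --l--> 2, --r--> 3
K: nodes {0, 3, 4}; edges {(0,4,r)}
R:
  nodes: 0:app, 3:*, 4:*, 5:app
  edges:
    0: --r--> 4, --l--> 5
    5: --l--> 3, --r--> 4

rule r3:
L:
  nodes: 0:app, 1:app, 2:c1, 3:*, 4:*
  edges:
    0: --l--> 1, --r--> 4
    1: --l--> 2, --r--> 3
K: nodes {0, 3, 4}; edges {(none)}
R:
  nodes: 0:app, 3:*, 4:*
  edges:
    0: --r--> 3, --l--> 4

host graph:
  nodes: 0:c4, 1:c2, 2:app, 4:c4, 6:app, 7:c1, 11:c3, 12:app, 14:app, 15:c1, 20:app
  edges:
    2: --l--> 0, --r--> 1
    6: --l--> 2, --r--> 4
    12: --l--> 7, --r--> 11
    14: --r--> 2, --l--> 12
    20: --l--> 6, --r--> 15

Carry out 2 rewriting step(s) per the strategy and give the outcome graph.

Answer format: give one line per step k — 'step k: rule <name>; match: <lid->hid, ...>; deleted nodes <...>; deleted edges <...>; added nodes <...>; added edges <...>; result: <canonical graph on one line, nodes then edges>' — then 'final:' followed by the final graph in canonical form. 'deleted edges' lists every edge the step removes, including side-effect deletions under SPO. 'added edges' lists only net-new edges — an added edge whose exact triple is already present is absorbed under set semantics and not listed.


step 1: rule r1; match: 0->6, 1->2, 2->0, 3->1, 4->4; deleted nodes 0, 2; deleted edges (2,0,l); (2,1,r); (6,2,l); (6,4,r); (14,2,r); added nodes 21; added edges (6,4,l); (6,21,r); (21,1,l); (21,4,r); result: nodes: 1:c2, 4:c4, 6:app, 7:c1, 11:c3, 12:app, 14:app, 15:c1, 20:app, 21:app edges: (6,4,l); (6,21,r); (12,7,l); (12,11,r); (14,12,l); (20,6,l); (20,15,r); (21,1,l); (21,4,r)
step 2: rule r1; match: 0->20, 1->6, 2->4, 3->21, 4->15; deleted nodes 4, 6; deleted edges (6,4,l); (6,21,r); (20,6,l); (20,15,r); (21,4,r); added nodes 22; added edges (20,15,l); (20,22,r); (22,15,r); (22,21,l); result: nodes: 1:c2, 7:c1, 11:c3, 12:app, 14:app, 15:c1, 20:app, 21:app, 22:app edges: (12,7,l); (12,11,r); (14,12,l); (20,15,l); (20,22,r); (21,1,l); (22,15,r); (22,21,l)
final:
nodes: 1:c2, 7:c1, 11:c3, 12:app, 14:app, 15:c1, 20:app, 21:app, 22:app
edges: (12,7,l); (12,11,r); (14,12,l); (20,15,l); (20,22,r); (21,1,l); (22,15,r); (22,21,l)


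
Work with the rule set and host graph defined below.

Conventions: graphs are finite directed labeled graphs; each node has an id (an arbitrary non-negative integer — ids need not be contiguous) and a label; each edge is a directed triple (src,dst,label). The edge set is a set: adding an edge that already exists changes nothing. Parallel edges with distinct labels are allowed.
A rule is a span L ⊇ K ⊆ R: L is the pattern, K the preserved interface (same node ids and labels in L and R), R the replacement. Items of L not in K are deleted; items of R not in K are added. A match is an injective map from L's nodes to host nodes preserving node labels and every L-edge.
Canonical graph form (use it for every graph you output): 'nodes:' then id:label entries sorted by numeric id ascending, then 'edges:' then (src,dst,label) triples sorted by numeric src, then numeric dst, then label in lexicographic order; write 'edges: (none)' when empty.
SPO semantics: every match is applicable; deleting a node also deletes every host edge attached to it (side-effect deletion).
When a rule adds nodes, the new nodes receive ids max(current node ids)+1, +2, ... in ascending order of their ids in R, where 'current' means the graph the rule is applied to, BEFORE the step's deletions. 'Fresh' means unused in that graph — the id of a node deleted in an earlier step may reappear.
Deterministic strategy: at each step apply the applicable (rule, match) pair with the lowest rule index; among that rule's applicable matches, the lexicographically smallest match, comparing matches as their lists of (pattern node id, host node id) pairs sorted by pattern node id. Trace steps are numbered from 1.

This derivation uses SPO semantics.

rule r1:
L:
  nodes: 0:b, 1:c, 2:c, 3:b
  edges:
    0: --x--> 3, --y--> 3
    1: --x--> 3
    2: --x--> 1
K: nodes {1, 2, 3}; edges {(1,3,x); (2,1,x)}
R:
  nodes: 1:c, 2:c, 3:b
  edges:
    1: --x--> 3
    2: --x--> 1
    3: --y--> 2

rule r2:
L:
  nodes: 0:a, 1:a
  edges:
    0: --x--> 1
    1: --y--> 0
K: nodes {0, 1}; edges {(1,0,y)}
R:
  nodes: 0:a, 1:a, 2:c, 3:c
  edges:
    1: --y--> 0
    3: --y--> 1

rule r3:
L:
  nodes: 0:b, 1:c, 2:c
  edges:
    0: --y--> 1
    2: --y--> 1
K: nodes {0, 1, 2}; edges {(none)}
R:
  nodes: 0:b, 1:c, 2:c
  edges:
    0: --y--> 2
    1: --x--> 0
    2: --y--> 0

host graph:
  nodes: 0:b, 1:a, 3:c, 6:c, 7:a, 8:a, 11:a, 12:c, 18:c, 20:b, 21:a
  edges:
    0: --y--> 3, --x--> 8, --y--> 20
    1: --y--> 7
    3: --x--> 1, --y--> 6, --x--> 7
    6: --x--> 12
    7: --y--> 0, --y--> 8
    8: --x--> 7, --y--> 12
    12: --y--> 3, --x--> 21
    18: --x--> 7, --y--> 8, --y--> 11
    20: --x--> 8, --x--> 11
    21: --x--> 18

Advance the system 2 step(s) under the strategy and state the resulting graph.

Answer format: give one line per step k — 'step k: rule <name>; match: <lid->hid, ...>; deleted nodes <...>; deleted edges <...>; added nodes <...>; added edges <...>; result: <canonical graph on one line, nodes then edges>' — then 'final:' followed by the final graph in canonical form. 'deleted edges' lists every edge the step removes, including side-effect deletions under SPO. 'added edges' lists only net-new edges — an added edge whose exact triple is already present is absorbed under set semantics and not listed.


step 1: rule r2; match: 0->8, 1->7; deleted nodes (none); deleted edges (8,7,x); added nodes 22, 23; added edges (23,7,y); result: nodes: 0:b, 1:a, 3:c, 6:c, 7:a, 8:a, 11:a, 12:c, 18:c, 20:b, 21:a, 22:c, 23:c edges: (0,3,y); (0,8,x); (0,20,y); (1,7,y); (3,1,x); (3,6,y); (3,7,x); (6,12,x); (7,0,y); (7,8,y); (8,12,y); (12,3,y); (12,21,x); (18,7,x); (18,8,y); (18,11,y); (20,8,x); (20,11,x); (21,18,x); (23,7,y)
step 2: rule r3; match: 0->0, 1->3, 2->12; deleted nodes (none); deleted edges (0,3,y); (12,3,y); added nodes (none); added edges (0,12,y); (3,0,x); (12,0,y); result: nodes: 0:b, 1:a, 3:c, 6:c, 7:a, 8:a, 11:a, 12:c, 18:c, 20:b, 21:a, 22:c, 23:c edges: (0,8,x); (0,12,y); (0,20,y); (1,7,y); (3,0,x); (3,1,x); (3,6,y); (3,7,x); (6,12,x); (7,0,y); (7,8,y); (8,12,y); (12,0,y); (12,21,x); (18,7,x); (18,8,y); (18,11,y); (20,8,x); (20,11,x); (21,18,x); (23,7,y)
final:
nodes: 0:b, 1:a, 3:c, 6:c, 7:a, 8:a, 11:a, 12:c, 18:c, 20:b, 21:a, 22:c, 23:c
edges: (0,8,x); (0,12,y); (0,20,y); (1,7,y); (3,0,x); (3,1,x); (3,6,y); (3,7,x); (6,12,x); (7,0,y); (7,8,y); (8,12,y); (12,0,y); (12,21,x); (18,7,x); (18,8,y); (18,11,y); (20,8,x); (20,11,x); (21,18,x); (23,7,y)


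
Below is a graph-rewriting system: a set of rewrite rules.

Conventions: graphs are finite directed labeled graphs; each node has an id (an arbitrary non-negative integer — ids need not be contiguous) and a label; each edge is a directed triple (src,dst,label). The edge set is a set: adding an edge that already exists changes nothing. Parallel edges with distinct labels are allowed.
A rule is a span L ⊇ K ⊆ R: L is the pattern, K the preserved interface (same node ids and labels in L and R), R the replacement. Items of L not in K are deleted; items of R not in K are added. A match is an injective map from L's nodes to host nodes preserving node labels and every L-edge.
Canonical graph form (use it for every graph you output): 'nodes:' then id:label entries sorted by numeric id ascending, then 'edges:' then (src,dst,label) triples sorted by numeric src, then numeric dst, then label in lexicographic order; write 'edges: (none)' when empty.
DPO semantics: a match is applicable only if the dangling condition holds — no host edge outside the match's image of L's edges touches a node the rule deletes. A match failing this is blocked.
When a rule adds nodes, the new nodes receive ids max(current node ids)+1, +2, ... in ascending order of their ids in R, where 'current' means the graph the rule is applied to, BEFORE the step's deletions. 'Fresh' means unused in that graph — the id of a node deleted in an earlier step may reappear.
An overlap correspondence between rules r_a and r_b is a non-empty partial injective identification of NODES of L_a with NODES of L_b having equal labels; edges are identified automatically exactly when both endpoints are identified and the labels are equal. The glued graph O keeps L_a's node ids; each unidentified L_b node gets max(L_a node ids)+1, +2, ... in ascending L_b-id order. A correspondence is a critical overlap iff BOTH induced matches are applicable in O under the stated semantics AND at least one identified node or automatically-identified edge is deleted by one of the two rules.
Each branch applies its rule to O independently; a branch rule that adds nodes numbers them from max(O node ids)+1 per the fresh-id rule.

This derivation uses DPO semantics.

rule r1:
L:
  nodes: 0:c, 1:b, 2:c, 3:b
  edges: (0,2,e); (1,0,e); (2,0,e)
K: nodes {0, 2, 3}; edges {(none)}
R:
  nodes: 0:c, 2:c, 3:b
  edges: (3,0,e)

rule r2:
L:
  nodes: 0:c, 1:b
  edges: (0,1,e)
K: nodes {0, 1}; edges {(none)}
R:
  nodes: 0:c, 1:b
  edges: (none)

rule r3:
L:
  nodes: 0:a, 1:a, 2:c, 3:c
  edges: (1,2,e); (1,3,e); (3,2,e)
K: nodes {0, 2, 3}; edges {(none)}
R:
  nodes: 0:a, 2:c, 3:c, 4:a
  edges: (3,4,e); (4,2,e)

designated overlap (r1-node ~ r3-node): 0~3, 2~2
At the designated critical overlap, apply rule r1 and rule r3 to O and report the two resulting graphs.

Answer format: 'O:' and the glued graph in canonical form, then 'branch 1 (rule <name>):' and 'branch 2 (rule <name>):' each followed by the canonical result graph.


O:
nodes: 0:c, 1:b, 2:c, 3:b, 4:a, 5:a
edges: (0,2,e); (1,0,e); (2,0,e); (5,0,e); (5,2,e)
branch 1 (rule r1):
nodes: 0:c, 2:c, 3:b, 4:a, 5:a
edges: (3,0,e); (5,0,e); (5,2,e)
branch 2 (rule r3):
nodes: 0:c, 1:b, 2:c, 3:b, 4:a, 6:a
edges: (0,6,e); (1,0,e); (2,0,e); (6,2,e)


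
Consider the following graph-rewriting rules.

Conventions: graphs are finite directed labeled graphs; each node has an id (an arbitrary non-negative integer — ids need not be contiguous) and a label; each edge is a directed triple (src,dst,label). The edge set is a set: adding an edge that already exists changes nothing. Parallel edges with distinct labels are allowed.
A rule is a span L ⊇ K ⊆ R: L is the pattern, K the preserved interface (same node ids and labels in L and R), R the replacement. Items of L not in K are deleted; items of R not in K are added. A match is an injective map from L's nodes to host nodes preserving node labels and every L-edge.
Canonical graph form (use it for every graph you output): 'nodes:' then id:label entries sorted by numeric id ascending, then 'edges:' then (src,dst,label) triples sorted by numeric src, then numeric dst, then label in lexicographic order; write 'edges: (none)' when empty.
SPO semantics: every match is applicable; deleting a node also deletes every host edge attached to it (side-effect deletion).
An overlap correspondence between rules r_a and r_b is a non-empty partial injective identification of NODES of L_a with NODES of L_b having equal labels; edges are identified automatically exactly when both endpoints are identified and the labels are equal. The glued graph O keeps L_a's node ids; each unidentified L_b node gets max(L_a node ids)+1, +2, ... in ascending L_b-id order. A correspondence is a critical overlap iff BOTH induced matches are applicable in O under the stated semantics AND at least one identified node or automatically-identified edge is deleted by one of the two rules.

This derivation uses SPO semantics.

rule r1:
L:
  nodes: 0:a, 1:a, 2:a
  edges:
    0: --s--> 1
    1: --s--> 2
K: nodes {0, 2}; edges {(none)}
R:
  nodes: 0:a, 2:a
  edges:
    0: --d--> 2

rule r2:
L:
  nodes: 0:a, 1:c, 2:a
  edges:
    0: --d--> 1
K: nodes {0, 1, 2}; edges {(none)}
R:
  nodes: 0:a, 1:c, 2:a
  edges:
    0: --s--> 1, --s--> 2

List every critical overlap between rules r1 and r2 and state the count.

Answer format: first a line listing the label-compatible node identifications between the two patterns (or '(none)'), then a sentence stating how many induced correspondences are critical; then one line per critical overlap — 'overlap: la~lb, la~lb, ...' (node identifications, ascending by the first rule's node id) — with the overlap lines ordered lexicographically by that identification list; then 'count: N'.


label-compatible node identifications between L(r1) and L(r2): 0~0, 0~2, 1~0, 1~2, 2~0, 2~2
6 of the induced correspondences are critical overlaps of r1 and r2.
overlap: 0~0, 1~2
overlap: 0~2, 1~0
overlap: 1~0
overlap: 1~0, 2~2
overlap: 1~2
overlap: 1~2, 2~0
count: 6


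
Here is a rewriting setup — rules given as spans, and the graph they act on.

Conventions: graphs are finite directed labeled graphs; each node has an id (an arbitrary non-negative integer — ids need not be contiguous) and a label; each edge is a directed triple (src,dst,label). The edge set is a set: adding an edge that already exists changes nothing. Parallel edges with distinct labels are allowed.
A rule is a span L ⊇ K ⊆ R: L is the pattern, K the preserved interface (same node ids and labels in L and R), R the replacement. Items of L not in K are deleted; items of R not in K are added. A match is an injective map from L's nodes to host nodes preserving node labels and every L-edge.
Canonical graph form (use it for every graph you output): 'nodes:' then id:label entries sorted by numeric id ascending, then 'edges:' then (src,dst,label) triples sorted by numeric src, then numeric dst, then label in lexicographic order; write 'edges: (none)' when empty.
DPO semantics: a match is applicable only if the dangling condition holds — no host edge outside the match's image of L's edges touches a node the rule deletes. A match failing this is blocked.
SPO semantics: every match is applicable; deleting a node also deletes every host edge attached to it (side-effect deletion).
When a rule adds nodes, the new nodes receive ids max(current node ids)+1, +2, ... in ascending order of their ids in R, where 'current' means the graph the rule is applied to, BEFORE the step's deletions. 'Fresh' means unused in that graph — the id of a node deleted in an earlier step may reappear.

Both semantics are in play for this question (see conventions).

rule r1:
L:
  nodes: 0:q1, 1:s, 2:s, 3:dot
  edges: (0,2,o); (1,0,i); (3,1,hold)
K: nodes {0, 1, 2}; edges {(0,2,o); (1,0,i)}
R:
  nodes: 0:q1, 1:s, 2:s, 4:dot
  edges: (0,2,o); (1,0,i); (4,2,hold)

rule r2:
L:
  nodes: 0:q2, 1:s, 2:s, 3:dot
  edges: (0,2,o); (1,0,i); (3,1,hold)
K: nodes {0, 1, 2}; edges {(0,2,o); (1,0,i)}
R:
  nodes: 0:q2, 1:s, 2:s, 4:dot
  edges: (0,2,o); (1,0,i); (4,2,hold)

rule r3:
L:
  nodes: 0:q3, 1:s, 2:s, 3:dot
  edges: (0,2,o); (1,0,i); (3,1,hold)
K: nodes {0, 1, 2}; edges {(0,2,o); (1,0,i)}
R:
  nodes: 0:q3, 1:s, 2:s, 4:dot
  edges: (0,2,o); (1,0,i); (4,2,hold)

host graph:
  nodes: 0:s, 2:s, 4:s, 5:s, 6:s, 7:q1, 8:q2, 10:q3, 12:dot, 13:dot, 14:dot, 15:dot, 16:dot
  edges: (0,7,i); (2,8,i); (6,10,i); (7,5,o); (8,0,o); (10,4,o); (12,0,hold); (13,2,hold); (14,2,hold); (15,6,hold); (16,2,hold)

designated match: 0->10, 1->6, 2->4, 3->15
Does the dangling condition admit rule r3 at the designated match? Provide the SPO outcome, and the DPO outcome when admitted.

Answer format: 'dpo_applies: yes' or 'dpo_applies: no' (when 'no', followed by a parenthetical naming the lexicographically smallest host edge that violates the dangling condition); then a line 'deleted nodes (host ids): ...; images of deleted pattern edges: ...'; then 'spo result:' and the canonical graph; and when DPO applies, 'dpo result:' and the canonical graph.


dpo_applies: yes
deleted nodes (host ids): 15; images of deleted pattern edges: (15,6,hold)
spo result:
nodes: 0:s, 2:s, 4:s, 5:s, 6:s, 7:q1, 8:q2, 10:q3, 12:dot, 13:dot, 14:dot, 16:dot, 17:dot
edges: (0,7,i); (2,8,i); (6,10,i); (7,5,o); (8,0,o); (10,4,o); (12,0,hold); (13,2,hold); (14,2,hold); (16,2,hold); (17,4,hold)
dpo result:
nodes: 0:s, 2:s, 4:s, 5:s, 6:s, 7:q1, 8:q2, 10:q3, 12:dot, 13:dot, 14:dot, 16:dot, 17:dot
edges: (0,7,i); (2,8,i); (6,10,i); (7,5,o); (8,0,o); (10,4,o); (12,0,hold); (13,2,hold); (14,2,hold); (16,2,hold); (17,4,hold)
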